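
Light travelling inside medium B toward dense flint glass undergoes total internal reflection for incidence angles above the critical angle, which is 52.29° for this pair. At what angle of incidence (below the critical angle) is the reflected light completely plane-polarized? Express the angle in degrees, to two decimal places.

θ_B ≈ 38.35°

sin θ_c = n₂/n₁, so n₂/n₁ = sin 52.29° = 0.7911.
Brewster: tan θ_B = n₂/n₁ = 0.7911.
θ_B = arctan(0.7911) = 38.35°.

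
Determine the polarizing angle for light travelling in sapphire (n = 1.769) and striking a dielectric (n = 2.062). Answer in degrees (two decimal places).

tan θ_B = n₂/n₁ = 2.062/1.769 = 1.1656. Taking the arctangent, θ_B = 49.37°.

θ_B ≈ 49.37°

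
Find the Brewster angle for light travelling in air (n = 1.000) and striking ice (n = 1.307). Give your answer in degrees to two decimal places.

Brewster's condition: tan θ_B = n₂/n₁ = 1.307/1.000 = 1.3070.
θ_B = arctan(1.3070) = 52.58°.

θ_B ≈ 52.58°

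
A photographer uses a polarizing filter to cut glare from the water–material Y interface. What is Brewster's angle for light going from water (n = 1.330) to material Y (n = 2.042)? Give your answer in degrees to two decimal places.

θ_B ≈ 56.92°

Brewster's condition: tan θ_B = n₂/n₁ = 2.042/1.330 = 1.5353.
So θ_B = arctan 1.5353 = 56.92°.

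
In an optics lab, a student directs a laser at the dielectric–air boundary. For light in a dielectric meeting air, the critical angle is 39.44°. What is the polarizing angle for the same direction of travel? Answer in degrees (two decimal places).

θ_B ≈ 32.43°

sin θ_c = n₂/n₁, so n₂/n₁ = sin 39.44° = 0.6353.
Brewster: tan θ_B = n₂/n₁ = 0.6353.
θ_B = arctan(0.6353) = 32.43°.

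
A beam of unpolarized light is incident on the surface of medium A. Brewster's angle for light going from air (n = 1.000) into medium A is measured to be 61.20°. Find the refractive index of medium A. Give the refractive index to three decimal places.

Full polarization of the reflected beam means tan θ_B = n₂/n₁, where n₁ is the incident medium (air).
n₂ = n₁ tan θ_B = 1.000 × tan 61.20° = 1.819.

n ≈ 1.819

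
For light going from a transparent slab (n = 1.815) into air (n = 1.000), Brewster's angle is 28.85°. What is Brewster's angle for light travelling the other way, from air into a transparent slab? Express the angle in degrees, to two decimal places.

θ_B' ≈ 61.15°

The two Brewster angles are complementary: θ_B' = 90° − θ_B = 90° − 28.85° = 61.15°.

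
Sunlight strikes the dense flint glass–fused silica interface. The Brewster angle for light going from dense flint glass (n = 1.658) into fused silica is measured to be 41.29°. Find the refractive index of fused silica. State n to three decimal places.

n ≈ 1.456

Brewster's law: tan θ_B = n₂/n₁ (light incident in dense flint glass, refracted into fused silica).
n₂ = n₁ tan θ_B = 1.658 × tan 41.29° = 1.456.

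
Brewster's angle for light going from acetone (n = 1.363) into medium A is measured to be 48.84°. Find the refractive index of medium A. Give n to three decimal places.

At Brewster's angle, tan θ_B = n₂/n₁ with n₁ on the incident side (acetone) and n₂ on the transmitted side (medium A).
n₂ = n₁ tan θ_B = 1.363 × tan 48.84° = 1.559.

n ≈ 1.559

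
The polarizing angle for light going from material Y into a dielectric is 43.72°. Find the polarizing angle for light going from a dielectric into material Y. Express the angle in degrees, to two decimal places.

Reversing the direction swaps n₁ and n₂, so tan θ_B' = 1/tan θ_B and θ_B' = 90° − θ_B.
Hence θ_B' = 90° − 43.72° = 46.28°.

θ_B' ≈ 46.28°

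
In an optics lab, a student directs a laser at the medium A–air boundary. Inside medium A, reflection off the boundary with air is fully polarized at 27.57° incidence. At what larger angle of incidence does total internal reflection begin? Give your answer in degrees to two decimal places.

tan θ_B = n₂/n₁ = tan 27.57° = 0.5221.
Total internal reflection: sin θ_c = n₂/n₁ = 0.5221.
θ_c = arcsin(0.5221) = 31.47°.

θ_c ≈ 31.47°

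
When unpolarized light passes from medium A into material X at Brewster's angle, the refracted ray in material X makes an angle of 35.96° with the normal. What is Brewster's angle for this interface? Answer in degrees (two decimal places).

Since the reflected and refracted rays are at right angles at the polarizing angle, θ_B + θ_t = 90°.
So θ_B = 90° − θ_t = 90° − 35.96° = 54.04°.

θ_B ≈ 54.04°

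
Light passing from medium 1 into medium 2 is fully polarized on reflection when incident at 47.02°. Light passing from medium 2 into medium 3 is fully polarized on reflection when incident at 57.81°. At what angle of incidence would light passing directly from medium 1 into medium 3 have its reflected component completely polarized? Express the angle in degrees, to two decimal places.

θ_B ≈ 59.60°

Each Brewster angle gives a ratio: n₂/n₁ = tan 47.02° = 1.0731, n₃/n₂ = tan 57.81° = 1.5886.
So n₃/n₁ = (n₂/n₁)(n₃/n₂) = 1.0731 × 1.5886 = 1.7047.
θ_B(1→3) = arctan(1.7047) = 59.60°.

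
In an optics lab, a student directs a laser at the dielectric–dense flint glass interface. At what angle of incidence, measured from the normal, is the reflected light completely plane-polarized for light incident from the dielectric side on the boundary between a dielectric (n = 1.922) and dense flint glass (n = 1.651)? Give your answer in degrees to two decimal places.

The reflected p-component vanishes when tan θ_B = n₂/n₁.
Brewster's condition: tan θ_B = n₂/n₁ = 1.651/1.922 = 0.8590.
So θ_B = arctan 0.8590 = 40.66°.

θ_B ≈ 40.66°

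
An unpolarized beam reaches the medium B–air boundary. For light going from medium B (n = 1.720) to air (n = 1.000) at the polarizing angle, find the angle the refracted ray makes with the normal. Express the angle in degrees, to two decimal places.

θ_B = arctan(n₂/n₁) = arctan(1.000/1.720) = 30.17°.
The refracted ray is perpendicular to the reflected ray, so θ_t = 90° − θ_B = 59.83°.

θ_t ≈ 59.83°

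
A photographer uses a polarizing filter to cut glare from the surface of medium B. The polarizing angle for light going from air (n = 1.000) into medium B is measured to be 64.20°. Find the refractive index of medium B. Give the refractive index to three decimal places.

n ≈ 2.069

At the polarizing angle, tan θ_B = n₂/n₁ with n₁ on the incident side (air) and n₂ on the transmitted side (medium B).
n₂ = n₁ tan θ_B = 1.000 × tan 64.20° = 2.069.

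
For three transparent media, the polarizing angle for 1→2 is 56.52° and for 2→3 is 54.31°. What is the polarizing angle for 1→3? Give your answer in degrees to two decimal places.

tan θ_B(1→2) = n₂/n₁ = tan 56.52° = 1.5120.
tan θ_B(2→3) = n₃/n₂ = tan 54.31° = 1.3922.
Multiplying, n₃/n₁ = 1.5120 × 1.3922 = 2.1049, and θ_B(1→3) = arctan 2.1049 = 64.59°.

θ_B ≈ 64.59°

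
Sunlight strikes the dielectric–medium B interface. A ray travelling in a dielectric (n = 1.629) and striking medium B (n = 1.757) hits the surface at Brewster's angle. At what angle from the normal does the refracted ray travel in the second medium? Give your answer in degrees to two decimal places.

θ_t ≈ 42.84°

tan θ_B = n₂/n₁ = 1.757/1.629 = 1.0786, so θ_B = 47.16°.
The refracted ray is perpendicular to the reflected ray, so θ_t = 90° − θ_B = 42.84°.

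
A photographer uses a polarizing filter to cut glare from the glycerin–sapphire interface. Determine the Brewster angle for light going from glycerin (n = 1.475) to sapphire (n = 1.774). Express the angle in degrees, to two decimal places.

Brewster's condition: tan θ_B = n₂/n₁ = 1.774/1.475 = 1.2027.
So θ_B = arctan 1.2027 = 50.26°.

θ_B ≈ 50.26°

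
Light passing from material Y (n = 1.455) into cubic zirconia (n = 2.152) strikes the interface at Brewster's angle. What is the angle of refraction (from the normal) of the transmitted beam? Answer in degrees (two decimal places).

First find Brewster's angle: tan θ_B = 2.152/1.455 = 1.4790, giving θ_B = 55.94°.
The refracted ray is perpendicular to the reflected ray, so θ_t = 90° − θ_B = 34.06°.

θ_t ≈ 34.06°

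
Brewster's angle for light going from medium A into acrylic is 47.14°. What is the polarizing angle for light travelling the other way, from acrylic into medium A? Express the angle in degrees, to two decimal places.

The two Brewster angles are complementary: θ_B' = 90° − θ_B = 90° − 47.14° = 42.86°.

θ_B' ≈ 42.86°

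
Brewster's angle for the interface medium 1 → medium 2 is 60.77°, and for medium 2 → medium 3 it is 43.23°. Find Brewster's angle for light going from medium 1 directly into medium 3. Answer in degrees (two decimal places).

tan θ_B(1→2) = n₂/n₁ = tan 60.77° = 1.7871.
tan θ_B(2→3) = n₃/n₂ = tan 43.23° = 0.9400.
n₃/n₁ = 1.6800. Then tan θ_B(1→3) = n₃/n₁, so θ_B(1→3) = arctan(1.6800) = 59.24°.

θ_B ≈ 59.24°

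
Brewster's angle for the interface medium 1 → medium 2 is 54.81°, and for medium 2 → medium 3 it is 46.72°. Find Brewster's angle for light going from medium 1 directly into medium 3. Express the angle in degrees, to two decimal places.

tan θ_B(1→2) = n₂/n₁ = tan 54.81° = 1.4181.
tan θ_B(2→3) = n₃/n₂ = tan 46.72° = 1.0619.
Multiplying, n₃/n₁ = 1.4181 × 1.0619 = 1.5059, and θ_B(1→3) = arctan 1.5059 = 56.41°.

θ_B ≈ 56.41°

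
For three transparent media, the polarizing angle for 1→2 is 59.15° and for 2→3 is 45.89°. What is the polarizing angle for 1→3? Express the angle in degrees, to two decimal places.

θ_B ≈ 59.93°

n₂/n₁ = tan 59.15° = 1.6742 and n₃/n₂ = tan 45.89° = 1.0316.
Multiplying, n₃/n₁ = 1.6742 × 1.0316 = 1.7270, and θ_B(1→3) = arctan 1.7270 = 59.93°.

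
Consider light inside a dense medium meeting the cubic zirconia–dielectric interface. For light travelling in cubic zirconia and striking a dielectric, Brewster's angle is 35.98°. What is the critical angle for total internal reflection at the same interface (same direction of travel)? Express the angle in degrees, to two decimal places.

From Brewster, n₂/n₁ = tan θ_B = tan 35.98° = 0.7260.
Then sin θ_c = n₂/n₁ = 0.7260, so θ_c = arcsin 0.7260 = 46.55°.

θ_c ≈ 46.55°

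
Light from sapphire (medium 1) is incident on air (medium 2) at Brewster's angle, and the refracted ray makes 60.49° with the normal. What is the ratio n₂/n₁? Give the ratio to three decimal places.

θ_B + θ_t = 90°, so θ_B = 90° − 60.49° = 29.51°.
Then n₂/n₁ = tan θ_B = tan 29.51° = 0.566.

n₂/n₁ ≈ 0.566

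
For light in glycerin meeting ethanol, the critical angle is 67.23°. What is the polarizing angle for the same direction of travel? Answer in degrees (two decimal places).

θ_B ≈ 42.68°

sin θ_c = n₂/n₁, so n₂/n₁ = sin 67.23° = 0.9221.
Brewster: tan θ_B = n₂/n₁ = 0.9221.
θ_B = arctan(0.9221) = 42.68°.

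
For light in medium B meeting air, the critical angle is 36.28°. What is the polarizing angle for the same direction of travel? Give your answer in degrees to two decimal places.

At the critical angle sin θ_c = n₂/n₁, giving n₂/n₁ = sin 36.28° = 0.5917.
Then tan θ_B = n₂/n₁ = 0.5917, so θ_B = arctan 0.5917 = 30.61°.

θ_B ≈ 30.61°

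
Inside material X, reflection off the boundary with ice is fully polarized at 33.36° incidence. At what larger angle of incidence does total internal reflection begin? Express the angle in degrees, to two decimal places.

θ_c ≈ 41.18°

From Brewster, n₂/n₁ = tan θ_B = tan 33.36° = 0.6584.
Then sin θ_c = n₂/n₁ = 0.6584, so θ_c = arcsin 0.6584 = 41.18°.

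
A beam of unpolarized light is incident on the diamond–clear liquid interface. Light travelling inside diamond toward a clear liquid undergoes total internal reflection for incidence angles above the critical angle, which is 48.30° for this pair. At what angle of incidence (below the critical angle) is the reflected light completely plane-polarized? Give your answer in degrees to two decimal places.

θ_B ≈ 36.75°

n₂/n₁ = sin θ_c = sin 48.30° = 0.7466.
tan θ_B equals the same ratio, so θ_B = arctan(0.7466) = 36.75°.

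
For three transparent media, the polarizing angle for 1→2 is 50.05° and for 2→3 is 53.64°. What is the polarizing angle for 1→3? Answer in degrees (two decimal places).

Each Brewster angle gives a ratio: n₂/n₁ = tan 50.05° = 1.1939, n₃/n₂ = tan 53.64° = 1.3584.
So n₃/n₁ = (n₂/n₁)(n₃/n₂) = 1.1939 × 1.3584 = 1.6217.
θ_B(1→3) = arctan(1.6217) = 58.34°.

θ_B ≈ 58.34°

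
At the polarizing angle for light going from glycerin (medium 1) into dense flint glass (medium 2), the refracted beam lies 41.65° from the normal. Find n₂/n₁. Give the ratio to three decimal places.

θ_B + θ_t = 90°, so θ_B = 90° − 41.65° = 48.35°.
Then n₂/n₁ = tan θ_B = tan 48.35° = 1.124.

n₂/n₁ ≈ 1.124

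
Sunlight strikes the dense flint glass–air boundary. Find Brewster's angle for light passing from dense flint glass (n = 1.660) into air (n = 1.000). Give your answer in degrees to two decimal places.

Here n₂/n₁ = 1.000/1.660 = 0.6024, and Brewster's law gives tan θ_B = n₂/n₁.
So θ_B = arctan 0.6024 = 31.07°.

θ_B ≈ 31.07°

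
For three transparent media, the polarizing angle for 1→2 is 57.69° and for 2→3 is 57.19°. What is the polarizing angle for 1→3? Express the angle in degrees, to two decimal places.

θ_B ≈ 67.82°

Each Brewster angle gives a ratio: n₂/n₁ = tan 57.69° = 1.5812, n₃/n₂ = tan 57.19° = 1.5511.
So n₃/n₁ = (n₂/n₁)(n₃/n₂) = 1.5812 × 1.5511 = 2.4527.
θ_B(1→3) = arctan(2.4527) = 67.82°.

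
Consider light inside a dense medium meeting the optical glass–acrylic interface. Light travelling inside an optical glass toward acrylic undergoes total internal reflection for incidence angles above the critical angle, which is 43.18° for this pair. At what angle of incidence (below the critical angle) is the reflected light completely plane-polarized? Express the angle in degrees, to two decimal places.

n₂/n₁ = sin θ_c = sin 43.18° = 0.6843.
tan θ_B equals the same ratio, so θ_B = arctan(0.6843) = 34.38°.

θ_B ≈ 34.38°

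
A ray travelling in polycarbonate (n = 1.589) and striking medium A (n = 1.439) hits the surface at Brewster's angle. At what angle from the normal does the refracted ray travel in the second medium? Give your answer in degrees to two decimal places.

θ_t ≈ 47.84°

First find Brewster's angle: tan θ_B = 1.439/1.589 = 0.9056, giving θ_B = 42.16°.
The refracted ray is perpendicular to the reflected ray, so θ_t = 90° − θ_B = 47.84°.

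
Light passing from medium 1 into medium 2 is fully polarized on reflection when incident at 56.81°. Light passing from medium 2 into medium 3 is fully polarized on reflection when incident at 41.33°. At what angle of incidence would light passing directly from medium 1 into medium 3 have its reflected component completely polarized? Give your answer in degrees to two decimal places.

θ_B ≈ 53.36°

n₂/n₁ = tan 56.81° = 1.5287 and n₃/n₂ = tan 41.33° = 0.8794.
So n₃/n₁ = (n₂/n₁)(n₃/n₂) = 1.5287 × 0.8794 = 1.3445.
θ_B(1→3) = arctan(1.3445) = 53.36°.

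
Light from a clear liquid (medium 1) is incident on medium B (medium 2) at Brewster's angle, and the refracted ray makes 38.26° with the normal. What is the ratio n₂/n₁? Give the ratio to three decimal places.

θ_B + θ_t = 90°, so θ_B = 90° − 38.26° = 51.74°.
tan θ_B = n₂/n₁, so n₂/n₁ = tan 51.74° = 1.268.

n₂/n₁ ≈ 1.268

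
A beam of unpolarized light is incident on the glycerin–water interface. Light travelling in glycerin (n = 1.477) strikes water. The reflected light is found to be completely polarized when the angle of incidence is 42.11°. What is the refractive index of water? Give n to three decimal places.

Brewster's law: tan θ_B = n₂/n₁ (light incident in glycerin, refracted into water).
n₂ = n₁ tan θ_B = 1.477 × tan 42.11° = 1.335.

n ≈ 1.335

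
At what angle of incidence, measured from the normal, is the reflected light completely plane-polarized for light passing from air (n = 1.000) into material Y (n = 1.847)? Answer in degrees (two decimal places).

θ_B ≈ 61.57°

Brewster's condition: tan θ_B = n₂/n₁ = 1.847/1.000 = 1.8470. Taking the arctangent, θ_B = 61.57°.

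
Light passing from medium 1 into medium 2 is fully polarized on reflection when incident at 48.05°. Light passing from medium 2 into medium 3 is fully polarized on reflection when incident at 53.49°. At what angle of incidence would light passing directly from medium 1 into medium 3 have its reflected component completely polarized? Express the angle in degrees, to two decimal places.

θ_B ≈ 56.36°

n₂/n₁ = tan 48.05° = 1.1126 and n₃/n₂ = tan 53.49° = 1.3509.
n₃/n₁ = 1.5030. Then tan θ_B(1→3) = n₃/n₁, so θ_B(1→3) = arctan(1.5030) = 56.36°.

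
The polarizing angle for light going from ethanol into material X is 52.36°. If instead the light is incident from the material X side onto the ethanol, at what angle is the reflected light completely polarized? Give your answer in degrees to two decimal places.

Reversing the direction swaps n₁ and n₂, so tan θ_B' = 1/tan θ_B and θ_B' = 90° − θ_B.
Hence θ_B' = 90° − 52.36° = 37.64°.

θ_B' ≈ 37.64°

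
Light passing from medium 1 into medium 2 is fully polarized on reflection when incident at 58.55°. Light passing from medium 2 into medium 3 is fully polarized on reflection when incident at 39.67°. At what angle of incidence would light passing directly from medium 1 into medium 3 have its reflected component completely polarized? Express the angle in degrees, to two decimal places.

tan θ_B(1→2) = n₂/n₁ = tan 58.55° = 1.6351.
tan θ_B(2→3) = n₃/n₂ = tan 39.67° = 0.8293.
n₃/n₁ = 1.3560. Then tan θ_B(1→3) = n₃/n₁, so θ_B(1→3) = arctan(1.3560) = 53.59°.

θ_B ≈ 53.59°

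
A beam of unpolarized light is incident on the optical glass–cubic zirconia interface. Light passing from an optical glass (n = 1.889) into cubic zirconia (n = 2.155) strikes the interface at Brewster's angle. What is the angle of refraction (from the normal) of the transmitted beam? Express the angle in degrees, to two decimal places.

θ_t ≈ 41.24°

First find Brewster's angle: tan θ_B = 2.155/1.889 = 1.1408, giving θ_B = 48.76°.
Since θ_B + θ_t = 90° at Brewster incidence, θ_t = 90° − 48.76° = 41.24°.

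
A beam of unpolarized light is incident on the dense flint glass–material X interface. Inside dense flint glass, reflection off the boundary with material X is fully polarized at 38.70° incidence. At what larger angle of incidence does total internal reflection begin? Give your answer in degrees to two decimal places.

θ_c ≈ 53.24°

n₂/n₁ = tan 38.70° = 0.8012; the critical angle satisfies sin θ_c = n₂/n₁.
θ_c = arcsin(0.8012) = 53.24°.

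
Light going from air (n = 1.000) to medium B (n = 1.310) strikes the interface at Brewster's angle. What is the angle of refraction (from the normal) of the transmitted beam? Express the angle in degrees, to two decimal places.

θ_t ≈ 37.36°

tan θ_B = n₂/n₁ = 1.310/1.000 = 1.3100, so θ_B = 52.64°.
At Brewster's angle the reflected and refracted rays are perpendicular, so θ_t = 90° − θ_B = 90° − 52.64° = 37.36°.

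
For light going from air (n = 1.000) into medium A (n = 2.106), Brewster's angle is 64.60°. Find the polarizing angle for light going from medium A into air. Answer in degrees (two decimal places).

θ_B' ≈ 25.40°

tan θ_B' = n₁/n₂ = 1/tan θ_B, so θ_B' = 90° − θ_B.
θ_B' = 90° − 64.60° = 25.40°.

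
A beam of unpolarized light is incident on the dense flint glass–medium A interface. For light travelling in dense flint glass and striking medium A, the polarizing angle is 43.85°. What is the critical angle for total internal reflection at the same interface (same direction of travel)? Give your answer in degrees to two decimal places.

n₂/n₁ = tan 43.85° = 0.9606; the critical angle satisfies sin θ_c = n₂/n₁.
θ_c = arcsin(0.9606) = 73.87°.

θ_c ≈ 73.87°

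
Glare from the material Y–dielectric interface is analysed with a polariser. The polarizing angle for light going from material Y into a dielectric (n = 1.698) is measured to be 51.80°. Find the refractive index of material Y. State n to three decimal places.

n ≈ 1.336

Full polarization of the reflected beam means tan θ_B = n₂/n₁, where n₁ is the incident medium (material Y).
n₁ = n₂ / tan θ_B = 1.698 / tan 51.80° = 1.336.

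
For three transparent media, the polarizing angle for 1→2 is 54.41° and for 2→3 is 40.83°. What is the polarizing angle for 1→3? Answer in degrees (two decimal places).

θ_B ≈ 50.37°

Each Brewster angle gives a ratio: n₂/n₁ = tan 54.41° = 1.3973, n₃/n₂ = tan 40.83° = 0.8641.
n₃/n₁ = 1.2074. Then tan θ_B(1→3) = n₃/n₁, so θ_B(1→3) = arctan(1.2074) = 50.37°.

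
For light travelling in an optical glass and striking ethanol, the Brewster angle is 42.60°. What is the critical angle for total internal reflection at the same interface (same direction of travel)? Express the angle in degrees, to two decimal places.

tan θ_B = n₂/n₁ = tan 42.60° = 0.9195.
Total internal reflection: sin θ_c = n₂/n₁ = 0.9195.
θ_c = arcsin(0.9195) = 66.86°.

θ_c ≈ 66.86°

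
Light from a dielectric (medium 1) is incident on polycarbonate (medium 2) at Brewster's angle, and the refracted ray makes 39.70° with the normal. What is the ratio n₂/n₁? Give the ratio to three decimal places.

θ_B + θ_t = 90°, so θ_B = 90° − 39.70° = 50.30°.
tan θ_B = n₂/n₁, so n₂/n₁ = tan 50.30° = 1.205.

n₂/n₁ ≈ 1.205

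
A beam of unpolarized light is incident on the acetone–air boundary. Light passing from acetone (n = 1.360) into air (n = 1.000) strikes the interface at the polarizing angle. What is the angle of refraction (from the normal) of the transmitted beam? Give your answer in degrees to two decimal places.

θ_B = arctan(n₂/n₁) = arctan(1.000/1.360) = 36.33°.
At Brewster's angle the reflected and refracted rays are perpendicular, so θ_t = 90° − θ_B = 90° − 36.33° = 53.67°.

θ_t ≈ 53.67°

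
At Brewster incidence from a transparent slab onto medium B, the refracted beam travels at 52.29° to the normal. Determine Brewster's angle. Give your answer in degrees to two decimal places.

θ_B ≈ 37.71°

At Brewster's angle the reflected and refracted rays are perpendicular, so θ_B + θ_t = 90°.
θ_B = 90° − 52.29° = 37.71°.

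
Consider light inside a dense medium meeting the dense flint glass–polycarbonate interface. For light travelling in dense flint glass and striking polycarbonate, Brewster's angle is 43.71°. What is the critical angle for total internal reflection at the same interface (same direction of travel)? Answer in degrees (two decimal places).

θ_c ≈ 72.93°

tan θ_B = n₂/n₁ = tan 43.71° = 0.9560.
Total internal reflection: sin θ_c = n₂/n₁ = 0.9560.
θ_c = arcsin(0.9560) = 72.93°.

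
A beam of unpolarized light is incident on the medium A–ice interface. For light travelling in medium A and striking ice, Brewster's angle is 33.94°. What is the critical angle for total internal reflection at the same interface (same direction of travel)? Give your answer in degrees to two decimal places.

θ_c ≈ 42.30°

tan θ_B = n₂/n₁ = tan 33.94° = 0.6730.
Total internal reflection: sin θ_c = n₂/n₁ = 0.6730.
θ_c = arcsin(0.6730) = 42.30°.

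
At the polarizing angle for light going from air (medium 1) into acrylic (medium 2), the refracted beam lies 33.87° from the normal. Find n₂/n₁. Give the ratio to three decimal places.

At Brewster incidence θ_B = 90° − θ_t = 90° − 33.87° = 56.13°.
Then n₂/n₁ = tan θ_B = tan 56.13° = 1.490.

n₂/n₁ ≈ 1.490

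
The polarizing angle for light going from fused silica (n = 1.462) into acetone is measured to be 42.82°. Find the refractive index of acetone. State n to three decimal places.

n ≈ 1.355

At the polarizing angle, tan θ_B = n₂/n₁ with n₁ on the incident side (fused silica) and n₂ on the transmitted side (acetone).
n₂ = n₁ tan θ_B = 1.462 × tan 42.82° = 1.355.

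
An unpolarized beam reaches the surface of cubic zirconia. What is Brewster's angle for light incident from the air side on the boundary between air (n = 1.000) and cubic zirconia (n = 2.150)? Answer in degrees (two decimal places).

tan θ_B = n₂/n₁ = 2.150/1.000 = 2.1500.
So θ_B = arctan 2.1500 = 65.06°.

θ_B ≈ 65.06°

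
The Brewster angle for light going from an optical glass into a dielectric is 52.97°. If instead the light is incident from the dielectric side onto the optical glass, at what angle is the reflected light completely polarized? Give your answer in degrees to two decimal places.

The two Brewster angles are complementary: θ_B' = 90° − θ_B = 90° − 52.97° = 37.03°.

θ_B' ≈ 37.03°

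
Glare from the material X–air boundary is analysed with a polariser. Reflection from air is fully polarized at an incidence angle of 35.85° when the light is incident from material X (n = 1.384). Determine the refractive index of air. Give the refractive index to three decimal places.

At Brewster's angle, tan θ_B = n₂/n₁ with n₁ on the incident side (material X) and n₂ on the transmitted side (air).
n₂ = n₁ tan θ_B = 1.384 × tan 35.85° = 1.000.

n ≈ 1.000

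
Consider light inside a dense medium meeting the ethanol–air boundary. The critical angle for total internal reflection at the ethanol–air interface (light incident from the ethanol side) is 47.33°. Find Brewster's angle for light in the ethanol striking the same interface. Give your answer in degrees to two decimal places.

θ_B ≈ 36.33°

sin θ_c = n₂/n₁, so n₂/n₁ = sin 47.33° = 0.7353.
Brewster: tan θ_B = n₂/n₁ = 0.7353.
θ_B = arctan(0.7353) = 36.33°.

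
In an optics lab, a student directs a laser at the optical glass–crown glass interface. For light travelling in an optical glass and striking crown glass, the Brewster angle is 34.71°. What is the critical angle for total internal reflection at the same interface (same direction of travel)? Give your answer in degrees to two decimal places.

tan θ_B = n₂/n₁ = tan 34.71° = 0.6927.
Total internal reflection: sin θ_c = n₂/n₁ = 0.6927.
θ_c = arcsin(0.6927) = 43.84°.

θ_c ≈ 43.84°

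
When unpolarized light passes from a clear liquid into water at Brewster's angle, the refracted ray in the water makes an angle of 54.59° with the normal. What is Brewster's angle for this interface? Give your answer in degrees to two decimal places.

θ_B ≈ 35.41°

Since the reflected and refracted rays are at right angles at the polarizing angle, θ_B + θ_t = 90°.
So θ_B = 90° − θ_t = 90° − 54.59° = 35.41°.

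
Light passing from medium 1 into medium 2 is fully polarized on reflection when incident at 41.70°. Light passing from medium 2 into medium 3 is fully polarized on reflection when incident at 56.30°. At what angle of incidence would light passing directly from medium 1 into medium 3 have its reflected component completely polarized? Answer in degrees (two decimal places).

θ_B ≈ 53.18°

tan θ_B(1→2) = n₂/n₁ = tan 41.70° = 0.8910.
tan θ_B(2→3) = n₃/n₂ = tan 56.30° = 1.4994.
So n₃/n₁ = (n₂/n₁)(n₃/n₂) = 0.8910 × 1.4994 = 1.3359.
θ_B(1→3) = arctan(1.3359) = 53.18°.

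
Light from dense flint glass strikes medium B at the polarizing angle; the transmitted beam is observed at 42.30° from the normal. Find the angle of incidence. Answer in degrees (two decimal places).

Since the reflected and refracted rays are at right angles at the polarizing angle, θ_B + θ_t = 90°.
θ_B = 90° − 42.30° = 47.70°.

θ_B ≈ 47.70°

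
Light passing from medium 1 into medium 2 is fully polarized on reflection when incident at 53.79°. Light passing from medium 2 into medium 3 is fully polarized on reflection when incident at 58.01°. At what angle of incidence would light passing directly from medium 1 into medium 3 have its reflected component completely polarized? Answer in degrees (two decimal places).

θ_B ≈ 65.42°

n₂/n₁ = tan 53.79° = 1.3658 and n₃/n₂ = tan 58.01° = 1.6010.
Multiplying, n₃/n₁ = 1.3658 × 1.6010 = 2.1866, and θ_B(1→3) = arctan 2.1866 = 65.42°.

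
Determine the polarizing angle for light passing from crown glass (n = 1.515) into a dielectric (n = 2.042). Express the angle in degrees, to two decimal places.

θ_B ≈ 53.43°

Brewster's condition: tan θ_B = n₂/n₁ = 2.042/1.515 = 1.3479. Taking the arctangent, θ_B = 53.43°.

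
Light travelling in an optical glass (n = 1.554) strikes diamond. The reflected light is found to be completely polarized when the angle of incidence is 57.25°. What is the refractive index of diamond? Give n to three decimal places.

At Brewster's angle, tan θ_B = n₂/n₁ with n₁ on the incident side (an optical glass) and n₂ on the transmitted side (diamond).
n₂ = n₁ tan θ_B = 1.554 × tan 57.25° = 2.416.

n ≈ 2.416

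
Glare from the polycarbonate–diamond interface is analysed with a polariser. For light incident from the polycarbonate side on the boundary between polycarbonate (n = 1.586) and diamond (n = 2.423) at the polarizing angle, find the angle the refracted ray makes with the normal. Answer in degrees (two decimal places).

θ_t ≈ 33.21°

θ_B = arctan(n₂/n₁) = arctan(2.423/1.586) = 56.79°.
At Brewster's angle the reflected and refracted rays are perpendicular, so θ_t = 90° − θ_B = 90° − 56.79° = 33.21°.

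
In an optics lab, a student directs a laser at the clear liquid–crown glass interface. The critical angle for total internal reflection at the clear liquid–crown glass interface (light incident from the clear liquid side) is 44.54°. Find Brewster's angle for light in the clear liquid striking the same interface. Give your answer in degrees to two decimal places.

At the critical angle sin θ_c = n₂/n₁, giving n₂/n₁ = sin 44.54° = 0.7014.
Then tan θ_B = n₂/n₁ = 0.7014, so θ_B = arctan 0.7014 = 35.05°.

θ_B ≈ 35.05°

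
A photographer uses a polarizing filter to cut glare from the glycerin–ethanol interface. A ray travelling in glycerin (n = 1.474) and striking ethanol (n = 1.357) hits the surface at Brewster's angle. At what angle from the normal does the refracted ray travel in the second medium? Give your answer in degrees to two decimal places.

θ_B = arctan(n₂/n₁) = arctan(1.357/1.474) = 42.63°.
At Brewster's angle the reflected and refracted rays are perpendicular, so θ_t = 90° − θ_B = 90° − 42.63° = 47.37°.

θ_t ≈ 47.37°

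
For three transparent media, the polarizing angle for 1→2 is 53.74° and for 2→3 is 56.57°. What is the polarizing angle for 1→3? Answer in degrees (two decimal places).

Each Brewster angle gives a ratio: n₂/n₁ = tan 53.74° = 1.3633, n₃/n₂ = tan 56.57° = 1.5149.
So n₃/n₁ = (n₂/n₁)(n₃/n₂) = 1.3633 × 1.5149 = 2.0652.
θ_B(1→3) = arctan(2.0652) = 64.16°.

θ_B ≈ 64.16°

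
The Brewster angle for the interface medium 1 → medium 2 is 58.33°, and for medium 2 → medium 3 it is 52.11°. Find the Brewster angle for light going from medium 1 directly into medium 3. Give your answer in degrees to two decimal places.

tan θ_B(1→2) = n₂/n₁ = tan 58.33° = 1.6210.
tan θ_B(2→3) = n₃/n₂ = tan 52.11° = 1.2850.
Multiplying, n₃/n₁ = 1.6210 × 1.2850 = 2.0831, and θ_B(1→3) = arctan 2.0831 = 64.36°.

θ_B ≈ 64.36°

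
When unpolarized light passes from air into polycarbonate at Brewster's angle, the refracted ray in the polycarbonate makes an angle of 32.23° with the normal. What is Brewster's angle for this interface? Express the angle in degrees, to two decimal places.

Brewster's condition makes the reflected and refracted beams perpendicular: θ_B + θ_t = 90°.
θ_B = 90° − 32.23° = 57.77°.

θ_B ≈ 57.77°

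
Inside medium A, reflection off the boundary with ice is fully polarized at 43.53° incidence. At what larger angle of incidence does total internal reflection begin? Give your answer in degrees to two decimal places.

θ_c ≈ 71.80°

tan θ_B = n₂/n₁ = tan 43.53° = 0.9500.
Total internal reflection: sin θ_c = n₂/n₁ = 0.9500.
θ_c = arcsin(0.9500) = 71.80°.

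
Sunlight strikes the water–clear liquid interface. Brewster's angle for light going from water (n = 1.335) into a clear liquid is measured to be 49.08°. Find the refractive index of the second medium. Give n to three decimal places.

At Brewster's angle, tan θ_B = n₂/n₁ with n₁ on the incident side (water) and n₂ on the transmitted side (a clear liquid).
n₂ = n₁ tan θ_B = 1.335 × tan 49.08° = 1.540.

n ≈ 1.540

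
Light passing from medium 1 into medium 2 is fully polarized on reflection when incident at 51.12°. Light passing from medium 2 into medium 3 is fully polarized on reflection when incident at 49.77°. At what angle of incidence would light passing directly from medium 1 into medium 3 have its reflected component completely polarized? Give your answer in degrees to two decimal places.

tan θ_B(1→2) = n₂/n₁ = tan 51.12° = 1.2402.
tan θ_B(2→3) = n₃/n₂ = tan 49.77° = 1.1821.
Multiplying, n₃/n₁ = 1.2402 × 1.1821 = 1.4660, and θ_B(1→3) = arctan 1.4660 = 55.70°.

θ_B ≈ 55.70°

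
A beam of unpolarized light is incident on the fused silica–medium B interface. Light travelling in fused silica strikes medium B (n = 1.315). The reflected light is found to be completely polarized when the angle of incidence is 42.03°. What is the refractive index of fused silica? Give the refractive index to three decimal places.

n ≈ 1.459

Brewster's law: tan θ_B = n₂/n₁ (light incident in fused silica, refracted into medium B).
n₁ = n₂ / tan θ_B = 1.315 / tan 42.03° = 1.459.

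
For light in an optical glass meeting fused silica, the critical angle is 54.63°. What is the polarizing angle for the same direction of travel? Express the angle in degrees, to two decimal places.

θ_B ≈ 39.19°

At the critical angle sin θ_c = n₂/n₁, giving n₂/n₁ = sin 54.63° = 0.8154.
Then tan θ_B = n₂/n₁ = 0.8154, so θ_B = arctan 0.8154 = 39.19°.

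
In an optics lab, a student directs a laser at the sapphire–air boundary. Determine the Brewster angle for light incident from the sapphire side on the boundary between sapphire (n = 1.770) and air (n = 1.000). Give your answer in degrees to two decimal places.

Here n₂/n₁ = 1.000/1.770 = 0.5650, and Brewster's law gives tan θ_B = n₂/n₁.
So θ_B = arctan 0.5650 = 29.47°.

θ_B ≈ 29.47°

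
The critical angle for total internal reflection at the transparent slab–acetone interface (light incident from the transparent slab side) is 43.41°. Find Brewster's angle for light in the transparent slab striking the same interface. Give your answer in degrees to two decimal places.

θ_B ≈ 34.50°

n₂/n₁ = sin θ_c = sin 43.41° = 0.6872.
tan θ_B equals the same ratio, so θ_B = arctan(0.6872) = 34.50°.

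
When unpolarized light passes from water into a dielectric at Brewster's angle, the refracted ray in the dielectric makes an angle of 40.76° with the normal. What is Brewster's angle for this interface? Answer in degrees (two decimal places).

At Brewster's angle the reflected and refracted rays are perpendicular, so θ_B + θ_t = 90°.
So θ_B = 90° − θ_t = 90° − 40.76° = 49.24°.

θ_B ≈ 49.24°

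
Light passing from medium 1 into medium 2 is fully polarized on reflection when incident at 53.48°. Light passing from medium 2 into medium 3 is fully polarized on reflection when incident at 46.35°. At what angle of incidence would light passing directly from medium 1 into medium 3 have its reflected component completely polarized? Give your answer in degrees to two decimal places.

Each Brewster angle gives a ratio: n₂/n₁ = tan 53.48° = 1.3504, n₃/n₂ = tan 46.35° = 1.0483.
So n₃/n₁ = (n₂/n₁)(n₃/n₂) = 1.3504 × 1.0483 = 1.4156.
θ_B(1→3) = arctan(1.4156) = 54.76°.

θ_B ≈ 54.76°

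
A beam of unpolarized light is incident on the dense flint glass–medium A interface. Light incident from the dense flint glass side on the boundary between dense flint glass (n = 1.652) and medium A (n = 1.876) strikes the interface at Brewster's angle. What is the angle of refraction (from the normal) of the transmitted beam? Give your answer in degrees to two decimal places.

First find Brewster's angle: tan θ_B = 1.876/1.652 = 1.1356, giving θ_B = 48.63°.
At Brewster's angle the reflected and refracted rays are perpendicular, so θ_t = 90° − θ_B = 90° − 48.63° = 41.37°.

θ_t ≈ 41.37°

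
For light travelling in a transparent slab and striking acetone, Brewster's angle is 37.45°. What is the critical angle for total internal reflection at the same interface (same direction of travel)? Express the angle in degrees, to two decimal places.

θ_c ≈ 49.99°

From Brewster, n₂/n₁ = tan θ_B = tan 37.45° = 0.7659.
Then sin θ_c = n₂/n₁ = 0.7659, so θ_c = arcsin 0.7659 = 49.99°.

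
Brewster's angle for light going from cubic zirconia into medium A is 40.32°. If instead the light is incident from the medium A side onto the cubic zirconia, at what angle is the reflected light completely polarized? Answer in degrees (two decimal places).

θ_B' ≈ 49.68°

Reversing the direction swaps n₁ and n₂, so tan θ_B' = 1/tan θ_B and θ_B' = 90° − θ_B.
Hence θ_B' = 90° − 40.32° = 49.68°.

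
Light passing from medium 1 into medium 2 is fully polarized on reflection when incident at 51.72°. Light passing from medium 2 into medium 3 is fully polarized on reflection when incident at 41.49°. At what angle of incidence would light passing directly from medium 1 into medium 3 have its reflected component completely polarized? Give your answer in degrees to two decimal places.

n₂/n₁ = tan 51.72° = 1.2671 and n₃/n₂ = tan 41.49° = 0.8844.
n₃/n₁ = 1.1207. Then tan θ_B(1→3) = n₃/n₁, so θ_B(1→3) = arctan(1.1207) = 48.26°.

θ_B ≈ 48.26°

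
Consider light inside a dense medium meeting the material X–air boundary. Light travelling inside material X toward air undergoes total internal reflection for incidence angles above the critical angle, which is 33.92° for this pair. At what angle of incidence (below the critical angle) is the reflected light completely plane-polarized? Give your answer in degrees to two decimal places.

θ_B ≈ 29.16°

At the critical angle sin θ_c = n₂/n₁, giving n₂/n₁ = sin 33.92° = 0.5580.
Then tan θ_B = n₂/n₁ = 0.5580, so θ_B = arctan 0.5580 = 29.16°.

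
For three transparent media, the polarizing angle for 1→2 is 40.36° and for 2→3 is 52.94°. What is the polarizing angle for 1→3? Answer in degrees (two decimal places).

n₂/n₁ = tan 40.36° = 0.8499 and n₃/n₂ = tan 52.94° = 1.3242.
Multiplying, n₃/n₁ = 0.8499 × 1.3242 = 1.1254, and θ_B(1→3) = arctan 1.1254 = 48.38°.

θ_B ≈ 48.38°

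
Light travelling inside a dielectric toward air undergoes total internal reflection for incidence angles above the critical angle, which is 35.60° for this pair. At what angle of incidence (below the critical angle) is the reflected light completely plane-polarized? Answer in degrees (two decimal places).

θ_B ≈ 30.20°

At the critical angle sin θ_c = n₂/n₁, giving n₂/n₁ = sin 35.60° = 0.5821.
Then tan θ_B = n₂/n₁ = 0.5821, so θ_B = arctan 0.5821 = 30.20°.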